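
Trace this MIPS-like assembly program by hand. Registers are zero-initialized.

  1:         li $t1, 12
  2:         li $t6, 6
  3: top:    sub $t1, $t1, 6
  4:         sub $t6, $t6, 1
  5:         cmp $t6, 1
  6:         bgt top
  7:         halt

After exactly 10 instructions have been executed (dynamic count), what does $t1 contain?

0

li $t1, 12 → $t1=12
li $t6, 6 → $t6=6
sub $t1, $t1, 6 → $t1=12-6=6
sub $t6, $t6, 1 → $t6=6-1=5
cmp $t6, 1  (cmp 5,1)
bgt top: taken
sub $t1, $t1, 6 → $t1=6-6=0
sub $t6, $t6, 1 → $t6=5-1=4
cmp $t6, 1  (cmp 4,1)
bgt top: taken
After step 10: $t1 = 0.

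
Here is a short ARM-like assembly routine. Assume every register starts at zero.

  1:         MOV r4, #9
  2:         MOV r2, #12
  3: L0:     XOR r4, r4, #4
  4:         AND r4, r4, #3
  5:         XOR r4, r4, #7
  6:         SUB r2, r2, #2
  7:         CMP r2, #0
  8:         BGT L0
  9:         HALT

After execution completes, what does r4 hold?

after MOV r4, #9: r4=9
after MOV r2, #12: r2=12
after XOR r4, r4, #4: r4=9^4=13
after AND r4, r4, #3: r4=13&3=1
after XOR r4, r4, #7: r4=1^7=6
after SUB r2, r2, #2: r2=12-2=10
CMP r2, #0  (cmp 10,0)
BGT L0: taken
after XOR r4, r4, #4: r4=6^4=2
after AND r4, r4, #3: r4=2&3=2
after XOR r4, r4, #7: r4=2^7=5
after SUB r2, r2, #2: r2=10-2=8
CMP r2, #0  (cmp 8,0)
BGT L0: taken
after XOR r4, r4, #4: r4=5^4=1
after AND r4, r4, #3: r4=1&3=1
after XOR r4, r4, #7: r4=1^7=6
after SUB r2, r2, #2: r2=8-2=6
CMP r2, #0  (cmp 6,0)
BGT L0: taken
after XOR r4, r4, #4: r4=6^4=2
after AND r4, r4, #3: r4=2&3=2
after XOR r4, r4, #7: r4=2^7=5
after SUB r2, r2, #2: r2=6-2=4
CMP r2, #0  (cmp 4,0)
BGT L0: taken
after XOR r4, r4, #4: r4=5^4=1
after AND r4, r4, #3: r4=1&3=1
after XOR r4, r4, #7: r4=1^7=6
after SUB r2, r2, #2: r2=4-2=2
CMP r2, #0  (cmp 2,0)
BGT L0: taken
after XOR r4, r4, #4: r4=6^4=2
after AND r4, r4, #3: r4=2&3=2
after XOR r4, r4, #7: r4=2^7=5
after SUB r2, r2, #2: r2=2-2=0
CMP r2, #0  (cmp 0,0)
BGT L0: not taken
halt.

5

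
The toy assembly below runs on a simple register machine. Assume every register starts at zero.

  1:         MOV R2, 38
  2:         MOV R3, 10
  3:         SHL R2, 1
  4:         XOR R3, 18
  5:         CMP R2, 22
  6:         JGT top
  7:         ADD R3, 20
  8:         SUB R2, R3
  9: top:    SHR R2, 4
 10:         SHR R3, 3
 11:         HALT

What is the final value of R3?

after MOV R2, 38: R2=38
after MOV R3, 10: R3=10
after SHL R2, 1: R2=38<<1=76
after XOR R3, 18: R3=10^18=24
CMP R2, 22  (cmp 76,22)
JGT top: taken
after SHR R2, 4: R2=76>>4=4
after SHR R3, 3: R3=24>>3=3
halt.

3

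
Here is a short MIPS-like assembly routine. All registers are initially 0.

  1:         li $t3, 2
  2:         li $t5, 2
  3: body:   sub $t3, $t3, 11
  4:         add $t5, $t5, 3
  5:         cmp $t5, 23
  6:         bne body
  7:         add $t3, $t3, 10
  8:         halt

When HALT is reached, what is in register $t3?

after li $t3, 2: $t3=2
after li $t5, 2: $t5=2
after sub $t3, $t3, 11: $t3=2-11=-9
after add $t5, $t5, 3: $t5=2+3=5
cmp $t5, 23  (cmp 5,23)
bne body: taken
after sub $t3, $t3, 11: $t3=(-9)-11=-20
after add $t5, $t5, 3: $t5=5+3=8
cmp $t5, 23  (cmp 8,23)
bne body: taken
after sub $t3, $t3, 11: $t3=(-20)-11=-31
after add $t5, $t5, 3: $t5=8+3=11
cmp $t5, 23  (cmp 11,23)
bne body: taken
after sub $t3, $t3, 11: $t3=(-31)-11=-42
after add $t5, $t5, 3: $t5=11+3=14
cmp $t5, 23  (cmp 14,23)
bne body: taken
after sub $t3, $t3, 11: $t3=(-42)-11=-53
after add $t5, $t5, 3: $t5=14+3=17
cmp $t5, 23  (cmp 17,23)
bne body: taken
after sub $t3, $t3, 11: $t3=(-53)-11=-64
after add $t5, $t5, 3: $t5=17+3=20
cmp $t5, 23  (cmp 20,23)
bne body: taken
after sub $t3, $t3, 11: $t3=(-64)-11=-75
after add $t5, $t5, 3: $t5=20+3=23
cmp $t5, 23  (cmp 23,23)
bne body: not taken
after add $t3, $t3, 10: $t3=(-75)+10=-65
halt.

-65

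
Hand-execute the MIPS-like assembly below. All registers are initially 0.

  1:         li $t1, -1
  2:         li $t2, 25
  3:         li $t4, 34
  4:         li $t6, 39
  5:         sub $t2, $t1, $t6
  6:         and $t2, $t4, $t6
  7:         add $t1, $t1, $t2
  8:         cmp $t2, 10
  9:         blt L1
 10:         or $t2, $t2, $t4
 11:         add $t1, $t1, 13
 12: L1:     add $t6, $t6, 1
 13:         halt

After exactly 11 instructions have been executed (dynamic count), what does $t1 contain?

46

after li $t1, -1: $t1=-1
after li $t2, 25: $t2=25
after li $t4, 34: $t4=34
after li $t6, 39: $t6=39
after sub $t2, $t1, $t6: $t2=(-1)-39=-40
after and $t2, $t4, $t6: $t2=34&39=34
after add $t1, $t1, $t2: $t1=(-1)+34=33
cmp $t2, 10  (cmp 34,10)
blt L1: not taken
after or $t2, $t2, $t4: $t2=34|34=34
after add $t1, $t1, 13: $t1=33+13=46
After step 11: $t1 = 46.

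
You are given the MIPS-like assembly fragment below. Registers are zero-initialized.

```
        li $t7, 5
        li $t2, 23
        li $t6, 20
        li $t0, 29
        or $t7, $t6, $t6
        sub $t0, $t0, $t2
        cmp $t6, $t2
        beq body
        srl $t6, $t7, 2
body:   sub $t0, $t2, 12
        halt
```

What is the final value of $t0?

11

after li $t7, 5: $t7=5
after li $t2, 23: $t2=23
after li $t6, 20: $t6=20
after li $t0, 29: $t0=29
after or $t7, $t6, $t6: $t7=20|20=20
after sub $t0, $t0, $t2: $t0=29-23=6
cmp $t6, $t2  (cmp 20,23)
beq body: not taken
after srl $t6, $t7, 2: $t6=20>>2=5
after sub $t0, $t2, 12: $t0=23-12=11
halt.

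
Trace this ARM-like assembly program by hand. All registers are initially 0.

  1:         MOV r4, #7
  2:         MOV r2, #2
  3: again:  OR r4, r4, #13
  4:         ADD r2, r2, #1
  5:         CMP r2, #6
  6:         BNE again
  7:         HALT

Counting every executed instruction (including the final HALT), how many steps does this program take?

after MOV r4, #7: r4=7
after MOV r2, #2: r2=2
after OR r4, r4, #13: r4=7|13=15
after ADD r2, r2, #1: r2=2+1=3
CMP r2, #6  (cmp 3,6)
BNE again: taken
after OR r4, r4, #13: r4=15|13=15
after ADD r2, r2, #1: r2=3+1=4
CMP r2, #6  (cmp 4,6)
BNE again: taken
after OR r4, r4, #13: r4=15|13=15
after ADD r2, r2, #1: r2=4+1=5
CMP r2, #6  (cmp 5,6)
BNE again: taken
after OR r4, r4, #13: r4=15|13=15
after ADD r2, r2, #1: r2=5+1=6
CMP r2, #6  (cmp 6,6)
BNE again: not taken
halt.
Total executed instructions: 19.

19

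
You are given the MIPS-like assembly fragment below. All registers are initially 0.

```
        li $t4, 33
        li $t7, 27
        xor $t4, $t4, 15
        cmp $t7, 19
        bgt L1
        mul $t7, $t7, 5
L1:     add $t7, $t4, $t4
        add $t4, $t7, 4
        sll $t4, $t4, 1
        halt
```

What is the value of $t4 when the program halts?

after li $t4, 33: $t4=33
after li $t7, 27: $t7=27
after xor $t4, $t4, 15: $t4=33^15=46
cmp $t7, 19  (cmp 27,19)
bgt L1: taken
after add $t7, $t4, $t4: $t7=46+46=92
after add $t4, $t7, 4: $t4=92+4=96
after sll $t4, $t4, 1: $t4=96<<1=192
halt.

192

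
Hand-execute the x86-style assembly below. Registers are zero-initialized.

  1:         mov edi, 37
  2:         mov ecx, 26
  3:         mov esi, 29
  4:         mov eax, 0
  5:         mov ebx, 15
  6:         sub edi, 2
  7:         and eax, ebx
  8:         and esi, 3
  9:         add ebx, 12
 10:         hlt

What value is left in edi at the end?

35

edi=37
ecx=26
esi=29
eax=0
ebx=15
edi=37-2=35
eax=0&15=0
esi=29&3=1
ebx=15+12=27
halt.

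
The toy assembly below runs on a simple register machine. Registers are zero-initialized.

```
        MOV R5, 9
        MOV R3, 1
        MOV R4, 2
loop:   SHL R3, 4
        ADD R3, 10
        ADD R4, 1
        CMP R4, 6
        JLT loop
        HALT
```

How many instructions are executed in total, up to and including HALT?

R5=9
R3=1
R4=2
R3=1<<4=16
R3=16+10=26
R4=2+1=3
CMP R4, 6  (cmp 3,6)
JLT loop: taken
R3=26<<4=416
R3=416+10=426
R4=3+1=4
CMP R4, 6  (cmp 4,6)
JLT loop: taken
R3=426<<4=6816
R3=6816+10=6826
R4=4+1=5
CMP R4, 6  (cmp 5,6)
JLT loop: taken
R3=6826<<4=109216
R3=109216+10=109226
R4=5+1=6
CMP R4, 6  (cmp 6,6)
JLT loop: not taken
halt.
Total executed instructions: 24.

24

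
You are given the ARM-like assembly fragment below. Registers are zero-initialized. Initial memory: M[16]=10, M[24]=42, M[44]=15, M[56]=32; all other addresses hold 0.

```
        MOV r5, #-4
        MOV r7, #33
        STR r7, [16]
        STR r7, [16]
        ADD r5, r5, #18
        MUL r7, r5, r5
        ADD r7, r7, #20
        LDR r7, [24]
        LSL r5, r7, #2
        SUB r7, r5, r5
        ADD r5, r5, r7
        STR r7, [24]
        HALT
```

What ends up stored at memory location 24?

after MOV r5, #-4: r5=-4
after MOV r7, #33: r7=33
STR r7, [16] → M[16]=33
STR r7, [16] → M[16]=33
after ADD r5, r5, #18: r5=(-4)+18=14
after MUL r7, r5, r5: r7=14*14=196
after ADD r7, r7, #20: r7=196+20=216
after LDR r7, [24]: r7=M[24]=42
after LSL r5, r7, #2: r5=42<<2=168
after SUB r7, r5, r5: r7=168-168=0
after ADD r5, r5, r7: r5=168+0=168
STR r7, [24] → M[24]=0
halt.

0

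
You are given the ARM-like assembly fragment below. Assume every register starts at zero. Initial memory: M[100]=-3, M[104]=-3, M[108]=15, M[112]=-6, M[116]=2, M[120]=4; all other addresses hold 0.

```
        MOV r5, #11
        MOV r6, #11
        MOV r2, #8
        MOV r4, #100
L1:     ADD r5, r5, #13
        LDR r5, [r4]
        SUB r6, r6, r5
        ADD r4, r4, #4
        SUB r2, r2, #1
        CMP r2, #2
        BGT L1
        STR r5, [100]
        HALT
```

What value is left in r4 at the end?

124

MOV r5, #11 → r5=11
MOV r6, #11 → r6=11
MOV r2, #8 → r2=8
MOV r4, #100 → r4=100
ADD r5, r5, #13 → r5=11+13=24
LDR r5, [r4] → r5=M[100]=-3
SUB r6, r6, r5 → r6=11-(-3)=14
ADD r4, r4, #4 → r4=100+4=104
SUB r2, r2, #1 → r2=8-1=7
CMP r2, #2  (cmp 7,2)
BGT L1: taken
ADD r5, r5, #13 → r5=(-3)+13=10
LDR r5, [r4] → r5=M[104]=-3
SUB r6, r6, r5 → r6=14-(-3)=17
ADD r4, r4, #4 → r4=104+4=108
SUB r2, r2, #1 → r2=7-1=6
CMP r2, #2  (cmp 6,2)
BGT L1: taken
ADD r5, r5, #13 → r5=(-3)+13=10
LDR r5, [r4] → r5=M[108]=15
SUB r6, r6, r5 → r6=17-15=2
ADD r4, r4, #4 → r4=108+4=112
SUB r2, r2, #1 → r2=6-1=5
CMP r2, #2  (cmp 5,2)
BGT L1: taken
ADD r5, r5, #13 → r5=15+13=28
LDR r5, [r4] → r5=M[112]=-6
SUB r6, r6, r5 → r6=2-(-6)=8
ADD r4, r4, #4 → r4=112+4=116
SUB r2, r2, #1 → r2=5-1=4
CMP r2, #2  (cmp 4,2)
BGT L1: taken
ADD r5, r5, #13 → r5=(-6)+13=7
LDR r5, [r4] → r5=M[116]=2
SUB r6, r6, r5 → r6=8-2=6
ADD r4, r4, #4 → r4=116+4=120
SUB r2, r2, #1 → r2=4-1=3
CMP r2, #2  (cmp 3,2)
BGT L1: taken
ADD r5, r5, #13 → r5=2+13=15
LDR r5, [r4] → r5=M[120]=4
SUB r6, r6, r5 → r6=6-4=2
ADD r4, r4, #4 → r4=120+4=124
SUB r2, r2, #1 → r2=3-1=2
CMP r2, #2  (cmp 2,2)
BGT L1: not taken
STR r5, [100] → M[100]=4
halt.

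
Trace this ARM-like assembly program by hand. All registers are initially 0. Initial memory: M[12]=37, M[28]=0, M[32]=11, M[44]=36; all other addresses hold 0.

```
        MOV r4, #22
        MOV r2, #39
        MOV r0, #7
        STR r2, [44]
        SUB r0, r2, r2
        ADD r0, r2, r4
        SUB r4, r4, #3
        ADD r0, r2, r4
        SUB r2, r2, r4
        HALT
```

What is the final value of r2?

MOV r4, #22 → r4=22
MOV r2, #39 → r2=39
MOV r0, #7 → r0=7
STR r2, [44] → M[44]=39
SUB r0, r2, r2 → r0=39-39=0
ADD r0, r2, r4 → r0=39+22=61
SUB r4, r4, #3 → r4=22-3=19
ADD r0, r2, r4 → r0=39+19=58
SUB r2, r2, r4 → r2=39-19=20
halt.

20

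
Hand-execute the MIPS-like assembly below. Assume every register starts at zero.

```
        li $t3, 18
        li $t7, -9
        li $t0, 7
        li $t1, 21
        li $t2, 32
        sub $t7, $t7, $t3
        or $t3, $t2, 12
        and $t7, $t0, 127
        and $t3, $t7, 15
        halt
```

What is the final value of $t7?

7

$t3=18
$t7=-9
$t0=7
$t1=21
$t2=32
$t7=(-9)-18=-27
$t3=32|12=44
$t7=7&127=7
$t3=7&15=7
halt.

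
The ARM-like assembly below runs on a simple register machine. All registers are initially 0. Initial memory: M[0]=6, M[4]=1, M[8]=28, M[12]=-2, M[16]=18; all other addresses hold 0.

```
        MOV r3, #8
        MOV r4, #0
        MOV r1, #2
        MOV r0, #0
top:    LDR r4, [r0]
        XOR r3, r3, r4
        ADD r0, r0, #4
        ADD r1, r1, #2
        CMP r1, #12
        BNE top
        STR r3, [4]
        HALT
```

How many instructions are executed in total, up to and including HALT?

36

MOV r3, #8 → r3=8
MOV r4, #0 → r4=0
MOV r1, #2 → r1=2
MOV r0, #0 → r0=0
LDR r4, [r0] → r4=M[0]=6
XOR r3, r3, r4 → r3=8^6=14
ADD r0, r0, #4 → r0=0+4=4
ADD r1, r1, #2 → r1=2+2=4
CMP r1, #12  (cmp 4,12)
BNE top: taken
LDR r4, [r0] → r4=M[4]=1
XOR r3, r3, r4 → r3=14^1=15
ADD r0, r0, #4 → r0=4+4=8
ADD r1, r1, #2 → r1=4+2=6
CMP r1, #12  (cmp 6,12)
BNE top: taken
LDR r4, [r0] → r4=M[8]=28
XOR r3, r3, r4 → r3=15^28=19
ADD r0, r0, #4 → r0=8+4=12
ADD r1, r1, #2 → r1=6+2=8
CMP r1, #12  (cmp 8,12)
BNE top: taken
LDR r4, [r0] → r4=M[12]=-2
XOR r3, r3, r4 → r3=19^(-2)=-19
ADD r0, r0, #4 → r0=12+4=16
ADD r1, r1, #2 → r1=8+2=10
CMP r1, #12  (cmp 10,12)
BNE top: taken
LDR r4, [r0] → r4=M[16]=18
XOR r3, r3, r4 → r3=(-19)^18=-1
ADD r0, r0, #4 → r0=16+4=20
ADD r1, r1, #2 → r1=10+2=12
CMP r1, #12  (cmp 12,12)
BNE top: not taken
STR r3, [4] → M[4]=-1
halt.
Total executed instructions: 36.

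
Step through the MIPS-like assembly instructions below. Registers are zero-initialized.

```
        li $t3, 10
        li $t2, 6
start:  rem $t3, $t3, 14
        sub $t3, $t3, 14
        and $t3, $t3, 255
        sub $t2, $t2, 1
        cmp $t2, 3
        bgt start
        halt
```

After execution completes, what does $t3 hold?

246

$t3=10
$t2=6
$t3=10%14=10
$t3=10-14=-4
$t3=(-4)&255=252
$t2=6-1=5
cmp $t2, 3  (cmp 5,3)
bgt start: taken
$t3=252%14=0
$t3=0-14=-14
$t3=(-14)&255=242
$t2=5-1=4
cmp $t2, 3  (cmp 4,3)
bgt start: taken
$t3=242%14=4
$t3=4-14=-10
$t3=(-10)&255=246
$t2=4-1=3
cmp $t2, 3  (cmp 3,3)
bgt start: not taken
halt.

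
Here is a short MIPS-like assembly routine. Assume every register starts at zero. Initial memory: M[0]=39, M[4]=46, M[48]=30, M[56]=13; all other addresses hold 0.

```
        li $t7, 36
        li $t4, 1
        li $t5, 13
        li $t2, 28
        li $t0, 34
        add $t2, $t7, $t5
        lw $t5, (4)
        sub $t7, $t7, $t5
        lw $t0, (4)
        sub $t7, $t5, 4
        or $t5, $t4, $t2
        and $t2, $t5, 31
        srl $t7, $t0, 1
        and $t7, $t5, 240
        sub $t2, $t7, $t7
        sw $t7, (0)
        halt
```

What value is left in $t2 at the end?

0

after li $t7, 36: $t7=36
after li $t4, 1: $t4=1
after li $t5, 13: $t5=13
after li $t2, 28: $t2=28
after li $t0, 34: $t0=34
after add $t2, $t7, $t5: $t2=36+13=49
after lw $t5, (4): $t5=M[4]=46
after sub $t7, $t7, $t5: $t7=36-46=-10
after lw $t0, (4): $t0=M[4]=46
after sub $t7, $t5, 4: $t7=46-4=42
after or $t5, $t4, $t2: $t5=1|49=49
after and $t2, $t5, 31: $t2=49&31=17
after srl $t7, $t0, 1: $t7=46>>1=23
after and $t7, $t5, 240: $t7=49&240=48
after sub $t2, $t7, $t7: $t2=48-48=0
sw $t7, (0) → M[0]=48
halt.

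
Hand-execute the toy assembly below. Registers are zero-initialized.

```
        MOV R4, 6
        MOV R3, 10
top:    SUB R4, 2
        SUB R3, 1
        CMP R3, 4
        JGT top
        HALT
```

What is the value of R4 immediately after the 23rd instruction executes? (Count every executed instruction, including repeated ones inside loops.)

MOV R4, 6 → R4=6
MOV R3, 10 → R3=10
SUB R4, 2 → R4=6-2=4
SUB R3, 1 → R3=10-1=9
CMP R3, 4  (cmp 9,4)
JGT top: taken
SUB R4, 2 → R4=4-2=2
SUB R3, 1 → R3=9-1=8
CMP R3, 4  (cmp 8,4)
JGT top: taken
SUB R4, 2 → R4=2-2=0
SUB R3, 1 → R3=8-1=7
CMP R3, 4  (cmp 7,4)
JGT top: taken
SUB R4, 2 → R4=0-2=-2
SUB R3, 1 → R3=7-1=6
CMP R3, 4  (cmp 6,4)
JGT top: taken
SUB R4, 2 → R4=(-2)-2=-4
SUB R3, 1 → R3=6-1=5
CMP R3, 4  (cmp 5,4)
JGT top: taken
SUB R4, 2 → R4=(-4)-2=-6
After step 23: R4 = -6.

-6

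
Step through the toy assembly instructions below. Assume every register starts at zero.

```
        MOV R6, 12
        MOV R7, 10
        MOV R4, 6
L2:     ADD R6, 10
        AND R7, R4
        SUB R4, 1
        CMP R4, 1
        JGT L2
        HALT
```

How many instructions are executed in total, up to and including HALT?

29

after MOV R6, 12: R6=12
after MOV R7, 10: R7=10
after MOV R4, 6: R4=6
after ADD R6, 10: R6=12+10=22
after AND R7, R4: R7=10&6=2
after SUB R4, 1: R4=6-1=5
CMP R4, 1  (cmp 5,1)
JGT L2: taken
after ADD R6, 10: R6=22+10=32
after AND R7, R4: R7=2&5=0
after SUB R4, 1: R4=5-1=4
CMP R4, 1  (cmp 4,1)
JGT L2: taken
after ADD R6, 10: R6=32+10=42
after AND R7, R4: R7=0&4=0
after SUB R4, 1: R4=4-1=3
CMP R4, 1  (cmp 3,1)
JGT L2: taken
after ADD R6, 10: R6=42+10=52
after AND R7, R4: R7=0&3=0
after SUB R4, 1: R4=3-1=2
CMP R4, 1  (cmp 2,1)
JGT L2: taken
after ADD R6, 10: R6=52+10=62
after AND R7, R4: R7=0&2=0
after SUB R4, 1: R4=2-1=1
CMP R4, 1  (cmp 1,1)
JGT L2: not taken
halt.
Total executed instructions: 29.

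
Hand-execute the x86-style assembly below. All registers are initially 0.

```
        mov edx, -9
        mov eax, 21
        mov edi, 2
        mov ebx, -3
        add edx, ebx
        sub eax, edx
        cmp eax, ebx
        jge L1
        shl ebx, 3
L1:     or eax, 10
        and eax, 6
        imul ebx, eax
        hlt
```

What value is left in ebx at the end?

mov edx, -9 → edx=-9
mov eax, 21 → eax=21
mov edi, 2 → edi=2
mov ebx, -3 → ebx=-3
add edx, ebx → edx=(-9)+(-3)=-12
sub eax, edx → eax=21-(-12)=33
cmp eax, ebx  (cmp 33,-3)
jge L1: taken
or eax, 10 → eax=33|10=43
and eax, 6 → eax=43&6=2
imul ebx, eax → ebx=(-3)*2=-6
halt.

-6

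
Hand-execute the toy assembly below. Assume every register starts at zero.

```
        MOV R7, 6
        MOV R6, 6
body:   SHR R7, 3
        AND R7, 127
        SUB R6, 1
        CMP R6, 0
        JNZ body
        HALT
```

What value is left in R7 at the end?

0

after MOV R7, 6: R7=6
after MOV R6, 6: R6=6
after SHR R7, 3: R7=6>>3=0
after AND R7, 127: R7=0&127=0
after SUB R6, 1: R6=6-1=5
CMP R6, 0  (cmp 5,0)
JNZ body: taken
after SHR R7, 3: R7=0>>3=0
after AND R7, 127: R7=0&127=0
after SUB R6, 1: R6=5-1=4
CMP R6, 0  (cmp 4,0)
JNZ body: taken
after SHR R7, 3: R7=0>>3=0
after AND R7, 127: R7=0&127=0
after SUB R6, 1: R6=4-1=3
CMP R6, 0  (cmp 3,0)
JNZ body: taken
after SHR R7, 3: R7=0>>3=0
after AND R7, 127: R7=0&127=0
after SUB R6, 1: R6=3-1=2
CMP R6, 0  (cmp 2,0)
JNZ body: taken
after SHR R7, 3: R7=0>>3=0
after AND R7, 127: R7=0&127=0
after SUB R6, 1: R6=2-1=1
CMP R6, 0  (cmp 1,0)
JNZ body: taken
after SHR R7, 3: R7=0>>3=0
after AND R7, 127: R7=0&127=0
after SUB R6, 1: R6=1-1=0
CMP R6, 0  (cmp 0,0)
JNZ body: not taken
halt.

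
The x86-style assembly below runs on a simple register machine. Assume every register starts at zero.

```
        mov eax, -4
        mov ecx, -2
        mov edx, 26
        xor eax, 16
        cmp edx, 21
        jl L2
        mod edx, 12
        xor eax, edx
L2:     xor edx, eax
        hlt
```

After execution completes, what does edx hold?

-20

after mov eax, -4: eax=-4
after mov ecx, -2: ecx=-2
after mov edx, 26: edx=26
after xor eax, 16: eax=(-4)^16=-20
cmp edx, 21  (cmp 26,21)
jl L2: not taken
after mod edx, 12: edx=26%12=2
after xor eax, edx: eax=(-20)^2=-18
after xor edx, eax: edx=2^(-18)=-20
halt.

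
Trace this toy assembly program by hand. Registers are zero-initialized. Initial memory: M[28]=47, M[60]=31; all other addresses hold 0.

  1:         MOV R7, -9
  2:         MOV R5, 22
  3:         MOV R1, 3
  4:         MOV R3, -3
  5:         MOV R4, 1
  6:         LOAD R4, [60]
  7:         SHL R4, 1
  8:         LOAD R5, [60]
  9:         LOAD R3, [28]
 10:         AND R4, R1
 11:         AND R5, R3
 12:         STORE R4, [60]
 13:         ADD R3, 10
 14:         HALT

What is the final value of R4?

2

R7=-9
R5=22
R1=3
R3=-3
R4=1
R4=M[60]=31
R4=31<<1=62
R5=M[60]=31
R3=M[28]=47
R4=62&3=2
R5=31&47=15
STORE R4, [60] → M[60]=2
R3=47+10=57
halt.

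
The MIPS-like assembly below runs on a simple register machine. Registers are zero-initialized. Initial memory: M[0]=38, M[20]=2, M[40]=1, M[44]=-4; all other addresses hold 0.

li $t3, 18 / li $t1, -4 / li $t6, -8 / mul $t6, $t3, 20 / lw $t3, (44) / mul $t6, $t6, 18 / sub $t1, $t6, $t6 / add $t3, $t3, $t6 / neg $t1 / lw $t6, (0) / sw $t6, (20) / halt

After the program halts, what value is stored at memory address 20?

38

$t3=18
$t1=-4
$t6=-8
$t6=18*20=360
$t3=M[44]=-4
$t6=360*18=6480
$t1=6480-6480=0
$t3=(-4)+6480=6476
$t1=-(0)=0
$t6=M[0]=38
sw $t6, (20) → M[20]=38
halt.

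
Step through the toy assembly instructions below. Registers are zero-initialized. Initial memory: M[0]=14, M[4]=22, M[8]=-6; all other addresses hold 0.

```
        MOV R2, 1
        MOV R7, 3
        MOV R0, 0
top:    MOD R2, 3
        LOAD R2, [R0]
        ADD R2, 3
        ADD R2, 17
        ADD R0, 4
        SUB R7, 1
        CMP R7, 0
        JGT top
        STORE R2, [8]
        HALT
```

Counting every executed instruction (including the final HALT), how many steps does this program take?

R2=1
R7=3
R0=0
R2=1%3=1
R2=M[0]=14
R2=14+3=17
R2=17+17=34
R0=0+4=4
R7=3-1=2
CMP R7, 0  (cmp 2,0)
JGT top: taken
R2=34%3=1
R2=M[4]=22
R2=22+3=25
R2=25+17=42
R0=4+4=8
R7=2-1=1
CMP R7, 0  (cmp 1,0)
JGT top: taken
R2=42%3=0
R2=M[8]=-6
R2=(-6)+3=-3
R2=(-3)+17=14
R0=8+4=12
R7=1-1=0
CMP R7, 0  (cmp 0,0)
JGT top: not taken
STORE R2, [8] → M[8]=14
halt.
Total executed instructions: 29.

29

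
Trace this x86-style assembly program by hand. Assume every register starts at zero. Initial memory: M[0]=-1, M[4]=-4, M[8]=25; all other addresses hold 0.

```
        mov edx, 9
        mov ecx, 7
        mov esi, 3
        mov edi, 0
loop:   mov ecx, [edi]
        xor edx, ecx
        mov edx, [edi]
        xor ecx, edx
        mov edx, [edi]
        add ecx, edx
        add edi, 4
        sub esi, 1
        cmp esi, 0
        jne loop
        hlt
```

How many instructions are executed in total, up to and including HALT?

mov edx, 9 → edx=9
mov ecx, 7 → ecx=7
mov esi, 3 → esi=3
mov edi, 0 → edi=0
mov ecx, [edi] → ecx=M[0]=-1
xor edx, ecx → edx=9^(-1)=-10
mov edx, [edi] → edx=M[0]=-1
xor ecx, edx → ecx=(-1)^(-1)=0
mov edx, [edi] → edx=M[0]=-1
add ecx, edx → ecx=0+(-1)=-1
add edi, 4 → edi=0+4=4
sub esi, 1 → esi=3-1=2
cmp esi, 0  (cmp 2,0)
jne loop: taken
mov ecx, [edi] → ecx=M[4]=-4
xor edx, ecx → edx=(-1)^(-4)=3
mov edx, [edi] → edx=M[4]=-4
xor ecx, edx → ecx=(-4)^(-4)=0
mov edx, [edi] → edx=M[4]=-4
add ecx, edx → ecx=0+(-4)=-4
add edi, 4 → edi=4+4=8
sub esi, 1 → esi=2-1=1
cmp esi, 0  (cmp 1,0)
jne loop: taken
mov ecx, [edi] → ecx=M[8]=25
xor edx, ecx → edx=(-4)^25=-27
mov edx, [edi] → edx=M[8]=25
xor ecx, edx → ecx=25^25=0
mov edx, [edi] → edx=M[8]=25
add ecx, edx → ecx=0+25=25
add edi, 4 → edi=8+4=12
sub esi, 1 → esi=1-1=0
cmp esi, 0  (cmp 0,0)
jne loop: not taken
halt.
Total executed instructions: 35.

35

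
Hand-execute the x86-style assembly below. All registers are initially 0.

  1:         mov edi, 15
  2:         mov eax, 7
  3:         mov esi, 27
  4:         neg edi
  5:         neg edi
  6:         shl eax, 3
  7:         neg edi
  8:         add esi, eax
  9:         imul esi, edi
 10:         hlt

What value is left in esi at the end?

edi=15
eax=7
esi=27
edi=-(15)=-15
edi=-(-15)=15
eax=7<<3=56
edi=-(15)=-15
esi=27+56=83
esi=83*(-15)=-1245
halt.

-1245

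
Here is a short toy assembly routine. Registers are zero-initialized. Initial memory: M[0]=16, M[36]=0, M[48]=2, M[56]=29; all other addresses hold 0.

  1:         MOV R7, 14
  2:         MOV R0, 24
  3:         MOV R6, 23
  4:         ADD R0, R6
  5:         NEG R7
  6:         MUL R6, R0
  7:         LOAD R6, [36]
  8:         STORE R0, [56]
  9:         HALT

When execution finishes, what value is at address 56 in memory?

MOV R7, 14 → R7=14
MOV R0, 24 → R0=24
MOV R6, 23 → R6=23
ADD R0, R6 → R0=24+23=47
NEG R7 → R7=-(14)=-14
MUL R6, R0 → R6=23*47=1081
LOAD R6, [36] → R6=M[36]=0
STORE R0, [56] → M[56]=47
halt.

47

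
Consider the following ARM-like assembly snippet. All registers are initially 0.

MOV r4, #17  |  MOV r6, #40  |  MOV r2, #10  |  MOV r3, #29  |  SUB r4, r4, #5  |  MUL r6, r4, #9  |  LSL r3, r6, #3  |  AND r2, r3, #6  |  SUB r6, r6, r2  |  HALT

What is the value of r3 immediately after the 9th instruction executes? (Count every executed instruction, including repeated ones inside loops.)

864

MOV r4, #17 → r4=17
MOV r6, #40 → r6=40
MOV r2, #10 → r2=10
MOV r3, #29 → r3=29
SUB r4, r4, #5 → r4=17-5=12
MUL r6, r4, #9 → r6=12*9=108
LSL r3, r6, #3 → r3=108<<3=864
AND r2, r3, #6 → r2=864&6=0
SUB r6, r6, r2 → r6=108-0=108
After step 9: r3 = 864.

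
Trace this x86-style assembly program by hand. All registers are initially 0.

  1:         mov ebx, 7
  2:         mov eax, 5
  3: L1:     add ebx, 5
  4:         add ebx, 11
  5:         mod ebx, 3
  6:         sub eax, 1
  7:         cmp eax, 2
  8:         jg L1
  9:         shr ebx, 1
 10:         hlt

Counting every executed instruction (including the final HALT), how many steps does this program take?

mov ebx, 7 → ebx=7
mov eax, 5 → eax=5
add ebx, 5 → ebx=7+5=12
add ebx, 11 → ebx=12+11=23
mod ebx, 3 → ebx=23%3=2
sub eax, 1 → eax=5-1=4
cmp eax, 2  (cmp 4,2)
jg L1: taken
add ebx, 5 → ebx=2+5=7
add ebx, 11 → ebx=7+11=18
mod ebx, 3 → ebx=18%3=0
sub eax, 1 → eax=4-1=3
cmp eax, 2  (cmp 3,2)
jg L1: taken
add ebx, 5 → ebx=0+5=5
add ebx, 11 → ebx=5+11=16
mod ebx, 3 → ebx=16%3=1
sub eax, 1 → eax=3-1=2
cmp eax, 2  (cmp 2,2)
jg L1: not taken
shr ebx, 1 → ebx=1>>1=0
halt.
Total executed instructions: 22.

22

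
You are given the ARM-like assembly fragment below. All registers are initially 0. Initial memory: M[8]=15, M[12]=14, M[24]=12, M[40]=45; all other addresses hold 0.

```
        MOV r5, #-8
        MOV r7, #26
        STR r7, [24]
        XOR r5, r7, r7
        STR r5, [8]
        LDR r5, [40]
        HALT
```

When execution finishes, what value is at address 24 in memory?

MOV r5, #-8 → r5=-8
MOV r7, #26 → r7=26
STR r7, [24] → M[24]=26
XOR r5, r7, r7 → r5=26^26=0
STR r5, [8] → M[8]=0
LDR r5, [40] → r5=M[40]=45
halt.

26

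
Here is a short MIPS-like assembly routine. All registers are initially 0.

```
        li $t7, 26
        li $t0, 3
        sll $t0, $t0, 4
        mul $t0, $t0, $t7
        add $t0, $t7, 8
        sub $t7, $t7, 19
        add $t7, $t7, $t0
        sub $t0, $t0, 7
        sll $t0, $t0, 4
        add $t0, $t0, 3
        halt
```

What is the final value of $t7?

41

after li $t7, 26: $t7=26
after li $t0, 3: $t0=3
after sll $t0, $t0, 4: $t0=3<<4=48
after mul $t0, $t0, $t7: $t0=48*26=1248
after add $t0, $t7, 8: $t0=26+8=34
after sub $t7, $t7, 19: $t7=26-19=7
after add $t7, $t7, $t0: $t7=7+34=41
after sub $t0, $t0, 7: $t0=34-7=27
after sll $t0, $t0, 4: $t0=27<<4=432
after add $t0, $t0, 3: $t0=432+3=435
halt.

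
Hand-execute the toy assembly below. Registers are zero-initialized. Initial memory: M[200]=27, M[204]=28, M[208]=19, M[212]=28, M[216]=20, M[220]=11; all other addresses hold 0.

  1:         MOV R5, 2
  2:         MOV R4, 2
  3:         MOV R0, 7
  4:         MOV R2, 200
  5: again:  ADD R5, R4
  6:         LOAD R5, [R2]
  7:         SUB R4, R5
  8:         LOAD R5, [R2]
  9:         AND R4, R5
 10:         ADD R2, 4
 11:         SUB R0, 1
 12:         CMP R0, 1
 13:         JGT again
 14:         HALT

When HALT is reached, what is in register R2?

224

R5=2
R4=2
R0=7
R2=200
R5=2+2=4
R5=M[200]=27
R4=2-27=-25
R5=M[200]=27
R4=(-25)&27=3
R2=200+4=204
R0=7-1=6
CMP R0, 1  (cmp 6,1)
JGT again: taken
R5=27+3=30
R5=M[204]=28
R4=3-28=-25
R5=M[204]=28
R4=(-25)&28=4
R2=204+4=208
R0=6-1=5
CMP R0, 1  (cmp 5,1)
JGT again: taken
R5=28+4=32
R5=M[208]=19
R4=4-19=-15
R5=M[208]=19
R4=(-15)&19=17
R2=208+4=212
R0=5-1=4
CMP R0, 1  (cmp 4,1)
JGT again: taken
R5=19+17=36
R5=M[212]=28
R4=17-28=-11
R5=M[212]=28
R4=(-11)&28=20
R2=212+4=216
R0=4-1=3
CMP R0, 1  (cmp 3,1)
JGT again: taken
R5=28+20=48
R5=M[216]=20
R4=20-20=0
R5=M[216]=20
R4=0&20=0
R2=216+4=220
R0=3-1=2
CMP R0, 1  (cmp 2,1)
JGT again: taken
R5=20+0=20
R5=M[220]=11
R4=0-11=-11
R5=M[220]=11
R4=(-11)&11=1
R2=220+4=224
R0=2-1=1
CMP R0, 1  (cmp 1,1)
JGT again: not taken
halt.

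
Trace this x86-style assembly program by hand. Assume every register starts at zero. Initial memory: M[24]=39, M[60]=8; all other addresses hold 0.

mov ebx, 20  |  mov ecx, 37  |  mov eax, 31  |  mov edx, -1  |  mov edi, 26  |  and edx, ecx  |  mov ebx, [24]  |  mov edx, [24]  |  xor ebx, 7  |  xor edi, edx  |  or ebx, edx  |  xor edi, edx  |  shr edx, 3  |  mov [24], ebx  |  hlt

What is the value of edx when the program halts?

after mov ebx, 20: ebx=20
after mov ecx, 37: ecx=37
after mov eax, 31: eax=31
after mov edx, -1: edx=-1
after mov edi, 26: edi=26
after and edx, ecx: edx=(-1)&37=37
after mov ebx, [24]: ebx=M[24]=39
after mov edx, [24]: edx=M[24]=39
after xor ebx, 7: ebx=39^7=32
after xor edi, edx: edi=26^39=61
after or ebx, edx: ebx=32|39=39
after xor edi, edx: edi=61^39=26
after shr edx, 3: edx=39>>3=4
mov [24], ebx → M[24]=39
halt.

4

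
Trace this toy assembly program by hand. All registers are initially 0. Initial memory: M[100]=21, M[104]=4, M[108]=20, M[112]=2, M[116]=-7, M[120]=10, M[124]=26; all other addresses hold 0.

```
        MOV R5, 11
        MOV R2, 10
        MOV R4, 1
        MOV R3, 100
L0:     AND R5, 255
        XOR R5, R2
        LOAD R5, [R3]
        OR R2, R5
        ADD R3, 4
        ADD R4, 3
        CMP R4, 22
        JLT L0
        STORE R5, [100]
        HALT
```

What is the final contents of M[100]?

R5=11
R2=10
R4=1
R3=100
R5=11&255=11
R5=11^10=1
R5=M[100]=21
R2=10|21=31
R3=100+4=104
R4=1+3=4
CMP R4, 22  (cmp 4,22)
JLT L0: taken
R5=21&255=21
R5=21^31=10
R5=M[104]=4
R2=31|4=31
R3=104+4=108
R4=4+3=7
CMP R4, 22  (cmp 7,22)
JLT L0: taken
R5=4&255=4
R5=4^31=27
R5=M[108]=20
R2=31|20=31
R3=108+4=112
R4=7+3=10
CMP R4, 22  (cmp 10,22)
JLT L0: taken
R5=20&255=20
R5=20^31=11
R5=M[112]=2
R2=31|2=31
R3=112+4=116
R4=10+3=13
CMP R4, 22  (cmp 13,22)
JLT L0: taken
R5=2&255=2
R5=2^31=29
R5=M[116]=-7
R2=31|(-7)=-1
R3=116+4=120
R4=13+3=16
CMP R4, 22  (cmp 16,22)
JLT L0: taken
R5=(-7)&255=249
R5=249^(-1)=-250
R5=M[120]=10
R2=(-1)|10=-1
R3=120+4=124
R4=16+3=19
CMP R4, 22  (cmp 19,22)
JLT L0: taken
R5=10&255=10
R5=10^(-1)=-11
R5=M[124]=26
R2=(-1)|26=-1
R3=124+4=128
R4=19+3=22
CMP R4, 22  (cmp 22,22)
JLT L0: not taken
STORE R5, [100] → M[100]=26
halt.

26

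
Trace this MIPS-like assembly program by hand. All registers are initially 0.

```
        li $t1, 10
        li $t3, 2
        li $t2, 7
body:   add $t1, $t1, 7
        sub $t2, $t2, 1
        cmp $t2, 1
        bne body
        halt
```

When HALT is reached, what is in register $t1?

after li $t1, 10: $t1=10
after li $t3, 2: $t3=2
after li $t2, 7: $t2=7
after add $t1, $t1, 7: $t1=10+7=17
after sub $t2, $t2, 1: $t2=7-1=6
cmp $t2, 1  (cmp 6,1)
bne body: taken
after add $t1, $t1, 7: $t1=17+7=24
after sub $t2, $t2, 1: $t2=6-1=5
cmp $t2, 1  (cmp 5,1)
bne body: taken
after add $t1, $t1, 7: $t1=24+7=31
after sub $t2, $t2, 1: $t2=5-1=4
cmp $t2, 1  (cmp 4,1)
bne body: taken
after add $t1, $t1, 7: $t1=31+7=38
after sub $t2, $t2, 1: $t2=4-1=3
cmp $t2, 1  (cmp 3,1)
bne body: taken
after add $t1, $t1, 7: $t1=38+7=45
after sub $t2, $t2, 1: $t2=3-1=2
cmp $t2, 1  (cmp 2,1)
bne body: taken
after add $t1, $t1, 7: $t1=45+7=52
after sub $t2, $t2, 1: $t2=2-1=1
cmp $t2, 1  (cmp 1,1)
bne body: not taken
halt.

52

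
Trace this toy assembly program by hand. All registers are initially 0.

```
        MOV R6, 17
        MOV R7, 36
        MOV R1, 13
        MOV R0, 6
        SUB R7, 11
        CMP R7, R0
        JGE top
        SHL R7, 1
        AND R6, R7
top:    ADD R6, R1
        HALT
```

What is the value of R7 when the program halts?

25

MOV R6, 17 → R6=17
MOV R7, 36 → R7=36
MOV R1, 13 → R1=13
MOV R0, 6 → R0=6
SUB R7, 11 → R7=36-11=25
CMP R7, R0  (cmp 25,6)
JGE top: taken
ADD R6, R1 → R6=17+13=30
halt.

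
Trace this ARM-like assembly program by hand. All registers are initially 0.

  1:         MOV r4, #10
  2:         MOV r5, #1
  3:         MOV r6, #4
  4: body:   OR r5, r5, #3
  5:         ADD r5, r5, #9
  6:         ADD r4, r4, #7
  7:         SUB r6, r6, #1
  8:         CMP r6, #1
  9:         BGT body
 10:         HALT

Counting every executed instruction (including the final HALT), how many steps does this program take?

r4=10
r5=1
r6=4
r5=1|3=3
r5=3+9=12
r4=10+7=17
r6=4-1=3
CMP r6, #1  (cmp 3,1)
BGT body: taken
r5=12|3=15
r5=15+9=24
r4=17+7=24
r6=3-1=2
CMP r6, #1  (cmp 2,1)
BGT body: taken
r5=24|3=27
r5=27+9=36
r4=24+7=31
r6=2-1=1
CMP r6, #1  (cmp 1,1)
BGT body: not taken
halt.
Total executed instructions: 22.

22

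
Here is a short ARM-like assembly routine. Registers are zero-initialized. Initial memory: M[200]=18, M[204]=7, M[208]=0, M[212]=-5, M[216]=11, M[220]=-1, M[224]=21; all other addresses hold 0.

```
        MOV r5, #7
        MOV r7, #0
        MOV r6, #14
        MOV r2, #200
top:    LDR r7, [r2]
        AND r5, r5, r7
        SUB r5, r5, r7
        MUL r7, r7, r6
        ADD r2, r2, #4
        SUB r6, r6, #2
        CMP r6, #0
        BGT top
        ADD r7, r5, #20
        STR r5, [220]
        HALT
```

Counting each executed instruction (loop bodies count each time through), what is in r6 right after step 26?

r5=7
r7=0
r6=14
r2=200
r7=M[200]=18
r5=7&18=2
r5=2-18=-16
r7=18*14=252
r2=200+4=204
r6=14-2=12
CMP r6, #0  (cmp 12,0)
BGT top: taken
r7=M[204]=7
r5=(-16)&7=0
r5=0-7=-7
r7=7*12=84
r2=204+4=208
r6=12-2=10
CMP r6, #0  (cmp 10,0)
BGT top: taken
r7=M[208]=0
r5=(-7)&0=0
r5=0-0=0
r7=0*10=0
r2=208+4=212
r6=10-2=8
After step 26: r6 = 8.

8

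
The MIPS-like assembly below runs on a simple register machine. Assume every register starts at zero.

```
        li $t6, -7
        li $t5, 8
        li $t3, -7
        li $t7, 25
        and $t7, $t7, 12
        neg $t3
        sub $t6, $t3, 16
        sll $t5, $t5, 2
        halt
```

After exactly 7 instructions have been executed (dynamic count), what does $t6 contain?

li $t6, -7 → $t6=-7
li $t5, 8 → $t5=8
li $t3, -7 → $t3=-7
li $t7, 25 → $t7=25
and $t7, $t7, 12 → $t7=25&12=8
neg $t3 → $t3=-(-7)=7
sub $t6, $t3, 16 → $t6=7-16=-9
After step 7: $t6 = -9.

-9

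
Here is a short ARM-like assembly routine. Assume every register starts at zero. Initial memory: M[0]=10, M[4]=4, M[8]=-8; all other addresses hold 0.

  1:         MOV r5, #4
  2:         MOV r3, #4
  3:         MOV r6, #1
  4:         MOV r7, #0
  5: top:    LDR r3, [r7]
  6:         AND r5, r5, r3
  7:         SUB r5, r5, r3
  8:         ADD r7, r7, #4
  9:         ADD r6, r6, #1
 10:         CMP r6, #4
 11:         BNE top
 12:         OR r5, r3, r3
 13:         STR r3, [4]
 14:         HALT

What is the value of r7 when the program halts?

12

after MOV r5, #4: r5=4
after MOV r3, #4: r3=4
after MOV r6, #1: r6=1
after MOV r7, #0: r7=0
after LDR r3, [r7]: r3=M[0]=10
after AND r5, r5, r3: r5=4&10=0
after SUB r5, r5, r3: r5=0-10=-10
after ADD r7, r7, #4: r7=0+4=4
after ADD r6, r6, #1: r6=1+1=2
CMP r6, #4  (cmp 2,4)
BNE top: taken
after LDR r3, [r7]: r3=M[4]=4
after AND r5, r5, r3: r5=(-10)&4=4
after SUB r5, r5, r3: r5=4-4=0
after ADD r7, r7, #4: r7=4+4=8
after ADD r6, r6, #1: r6=2+1=3
CMP r6, #4  (cmp 3,4)
BNE top: taken
after LDR r3, [r7]: r3=M[8]=-8
after AND r5, r5, r3: r5=0&(-8)=0
after SUB r5, r5, r3: r5=0-(-8)=8
after ADD r7, r7, #4: r7=8+4=12
after ADD r6, r6, #1: r6=3+1=4
CMP r6, #4  (cmp 4,4)
BNE top: not taken
after OR r5, r3, r3: r5=(-8)|(-8)=-8
STR r3, [4] → M[4]=-8
halt.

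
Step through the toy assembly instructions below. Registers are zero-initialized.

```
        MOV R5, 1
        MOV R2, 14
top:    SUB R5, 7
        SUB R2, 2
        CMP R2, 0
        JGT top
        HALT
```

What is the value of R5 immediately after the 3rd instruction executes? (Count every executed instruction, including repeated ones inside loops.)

MOV R5, 1 → R5=1
MOV R2, 14 → R2=14
SUB R5, 7 → R5=1-7=-6
After step 3: R5 = -6.

-6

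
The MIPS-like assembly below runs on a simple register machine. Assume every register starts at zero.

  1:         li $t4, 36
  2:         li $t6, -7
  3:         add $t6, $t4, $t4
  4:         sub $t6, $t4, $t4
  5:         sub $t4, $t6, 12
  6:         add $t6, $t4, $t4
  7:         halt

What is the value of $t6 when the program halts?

li $t4, 36 → $t4=36
li $t6, -7 → $t6=-7
add $t6, $t4, $t4 → $t6=36+36=72
sub $t6, $t4, $t4 → $t6=36-36=0
sub $t4, $t6, 12 → $t4=0-12=-12
add $t6, $t4, $t4 → $t6=(-12)+(-12)=-24
halt.

-24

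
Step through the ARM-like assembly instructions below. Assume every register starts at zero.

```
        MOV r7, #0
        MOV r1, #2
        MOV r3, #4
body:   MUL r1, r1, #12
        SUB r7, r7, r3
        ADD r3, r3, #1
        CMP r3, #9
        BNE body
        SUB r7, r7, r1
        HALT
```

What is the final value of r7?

-497694

after MOV r7, #0: r7=0
after MOV r1, #2: r1=2
after MOV r3, #4: r3=4
after MUL r1, r1, #12: r1=2*12=24
after SUB r7, r7, r3: r7=0-4=-4
after ADD r3, r3, #1: r3=4+1=5
CMP r3, #9  (cmp 5,9)
BNE body: taken
after MUL r1, r1, #12: r1=24*12=288
after SUB r7, r7, r3: r7=(-4)-5=-9
after ADD r3, r3, #1: r3=5+1=6
CMP r3, #9  (cmp 6,9)
BNE body: taken
after MUL r1, r1, #12: r1=288*12=3456
after SUB r7, r7, r3: r7=(-9)-6=-15
after ADD r3, r3, #1: r3=6+1=7
CMP r3, #9  (cmp 7,9)
BNE body: taken
after MUL r1, r1, #12: r1=3456*12=41472
after SUB r7, r7, r3: r7=(-15)-7=-22
after ADD r3, r3, #1: r3=7+1=8
CMP r3, #9  (cmp 8,9)
BNE body: taken
after MUL r1, r1, #12: r1=41472*12=497664
after SUB r7, r7, r3: r7=(-22)-8=-30
after ADD r3, r3, #1: r3=8+1=9
CMP r3, #9  (cmp 9,9)
BNE body: not taken
after SUB r7, r7, r1: r7=(-30)-497664=-497694
halt.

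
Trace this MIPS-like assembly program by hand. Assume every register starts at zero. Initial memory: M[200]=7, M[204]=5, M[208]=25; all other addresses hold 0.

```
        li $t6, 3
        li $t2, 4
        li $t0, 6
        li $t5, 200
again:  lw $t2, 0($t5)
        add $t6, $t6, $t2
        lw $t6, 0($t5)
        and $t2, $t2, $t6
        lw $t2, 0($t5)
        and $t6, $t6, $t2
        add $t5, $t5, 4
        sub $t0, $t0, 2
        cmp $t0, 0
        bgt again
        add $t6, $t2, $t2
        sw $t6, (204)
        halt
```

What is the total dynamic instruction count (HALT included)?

after li $t6, 3: $t6=3
after li $t2, 4: $t2=4
after li $t0, 6: $t0=6
after li $t5, 200: $t5=200
after lw $t2, 0($t5): $t2=M[200]=7
after add $t6, $t6, $t2: $t6=3+7=10
after lw $t6, 0($t5): $t6=M[200]=7
after and $t2, $t2, $t6: $t2=7&7=7
after lw $t2, 0($t5): $t2=M[200]=7
after and $t6, $t6, $t2: $t6=7&7=7
after add $t5, $t5, 4: $t5=200+4=204
after sub $t0, $t0, 2: $t0=6-2=4
cmp $t0, 0  (cmp 4,0)
bgt again: taken
after lw $t2, 0($t5): $t2=M[204]=5
after add $t6, $t6, $t2: $t6=7+5=12
after lw $t6, 0($t5): $t6=M[204]=5
after and $t2, $t2, $t6: $t2=5&5=5
after lw $t2, 0($t5): $t2=M[204]=5
after and $t6, $t6, $t2: $t6=5&5=5
after add $t5, $t5, 4: $t5=204+4=208
after sub $t0, $t0, 2: $t0=4-2=2
cmp $t0, 0  (cmp 2,0)
bgt again: taken
after lw $t2, 0($t5): $t2=M[208]=25
after add $t6, $t6, $t2: $t6=5+25=30
after lw $t6, 0($t5): $t6=M[208]=25
after and $t2, $t2, $t6: $t2=25&25=25
after lw $t2, 0($t5): $t2=M[208]=25
after and $t6, $t6, $t2: $t6=25&25=25
after add $t5, $t5, 4: $t5=208+4=212
after sub $t0, $t0, 2: $t0=2-2=0
cmp $t0, 0  (cmp 0,0)
bgt again: not taken
after add $t6, $t2, $t2: $t6=25+25=50
sw $t6, (204) → M[204]=50
halt.
Total executed instructions: 37.

37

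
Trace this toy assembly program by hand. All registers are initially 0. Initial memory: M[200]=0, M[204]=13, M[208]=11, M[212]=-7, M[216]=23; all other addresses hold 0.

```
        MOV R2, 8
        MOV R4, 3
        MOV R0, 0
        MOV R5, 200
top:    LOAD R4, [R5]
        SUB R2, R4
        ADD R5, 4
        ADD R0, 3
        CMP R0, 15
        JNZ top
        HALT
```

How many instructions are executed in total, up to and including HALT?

35

after MOV R2, 8: R2=8
after MOV R4, 3: R4=3
after MOV R0, 0: R0=0
after MOV R5, 200: R5=200
after LOAD R4, [R5]: R4=M[200]=0
after SUB R2, R4: R2=8-0=8
after ADD R5, 4: R5=200+4=204
after ADD R0, 3: R0=0+3=3
CMP R0, 15  (cmp 3,15)
JNZ top: taken
after LOAD R4, [R5]: R4=M[204]=13
after SUB R2, R4: R2=8-13=-5
after ADD R5, 4: R5=204+4=208
after ADD R0, 3: R0=3+3=6
CMP R0, 15  (cmp 6,15)
JNZ top: taken
after LOAD R4, [R5]: R4=M[208]=11
after SUB R2, R4: R2=(-5)-11=-16
after ADD R5, 4: R5=208+4=212
after ADD R0, 3: R0=6+3=9
CMP R0, 15  (cmp 9,15)
JNZ top: taken
after LOAD R4, [R5]: R4=M[212]=-7
after SUB R2, R4: R2=(-16)-(-7)=-9
after ADD R5, 4: R5=212+4=216
after ADD R0, 3: R0=9+3=12
CMP R0, 15  (cmp 12,15)
JNZ top: taken
after LOAD R4, [R5]: R4=M[216]=23
after SUB R2, R4: R2=(-9)-23=-32
after ADD R5, 4: R5=216+4=220
after ADD R0, 3: R0=12+3=15
CMP R0, 15  (cmp 15,15)
JNZ top: not taken
halt.
Total executed instructions: 35.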